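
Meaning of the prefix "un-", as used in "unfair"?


Prefix: un-
Example: unfair (un- + fair)
Meaning = not / reverse


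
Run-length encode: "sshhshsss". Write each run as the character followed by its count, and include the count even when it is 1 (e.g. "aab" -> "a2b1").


String: "sshhshsss"
Scanning for consecutive runs:
  's' x 2
  'h' x 2
  's' x 1
  'h' x 1
  's' x 3
RLE = "s2h2s1h1s3"


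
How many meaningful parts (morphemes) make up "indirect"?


Word: "indirect"
Morphemes: in- | direct
Each morpheme carries meaning
= 2 morphemes


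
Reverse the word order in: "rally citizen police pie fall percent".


Original: "rally citizen police pie fall percent"
Words (1..n): rally | citizen | police | pie | fall | percent
Reversed (n..1): percent | fall | pie | police | citizen | rally
Result = "percent fall pie police citizen rally"


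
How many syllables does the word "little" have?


Word: "little"
Syllable breakdown: lit / tle
Counting: 2 parts
= 2 syllables


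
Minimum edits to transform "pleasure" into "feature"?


Word 1: "pleasure" (length 8)
Word 2: "feature" (length 7)
One optimal edit sequence (insert/delete/substitute each cost 1):
  1. delete 'p'  (+1)
  2. substitute 'l' -> 'f'  (+1)
  3. keep 'e'
  4. keep 'a'
  5. substitute 's' -> 't'  (+1)
  6. keep 'u'
  7. keep 'r'
  8. keep 'e'
Total edit operations: 3
Edit distance = 3


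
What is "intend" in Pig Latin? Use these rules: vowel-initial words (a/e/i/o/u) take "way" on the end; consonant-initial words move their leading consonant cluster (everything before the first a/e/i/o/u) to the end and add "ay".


Word: "intend"
Starts with vowel → add 'way'
Pig Latin = "intendway"


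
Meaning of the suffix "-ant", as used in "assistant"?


Suffix: -ant
Example: assistant (assist + -ant)
Meaning = one who / that which


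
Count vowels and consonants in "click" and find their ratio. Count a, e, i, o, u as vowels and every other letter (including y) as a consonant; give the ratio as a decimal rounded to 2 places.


Word: "click"
Vowels (a,e,i,o,u): 1
Consonants: 4
Ratio = 1/4
= 0.25


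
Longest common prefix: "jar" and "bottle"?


Word 1: "jar"
Word 2: "bottle"
Comparing from start:
  Pos 0: 'j' != 'b' (stop)
LCP = "" (length 0)


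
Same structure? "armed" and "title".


Pattern of "armed": [0, 1, 2, 3, 4]
Pattern of "title": [0, 1, 0, 2, 3]
Patterns do not match
Same pattern = No


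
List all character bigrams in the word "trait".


Word: "trait" (length 5)
Number of bigrams = 5 - 2 + 1 = 4
  Position 0: "tr"
  Position 1: "ra"
  Position 2: "ai"
  Position 3: "it"
Bigrams = "tr", "ra", "ai", "it"


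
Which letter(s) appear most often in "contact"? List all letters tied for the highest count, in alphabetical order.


Word: "contact"
Letter counts:
  'a': 1
  'c': 2
  'n': 1
  'o': 1
  't': 2
Maximum count = 2
Most frequent = 'c', 't' (2 times each)


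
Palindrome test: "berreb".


Word: "berreb"
Reversed: "berreb"
Forward == Backward? berreb == berreb
Palindrome = Yes


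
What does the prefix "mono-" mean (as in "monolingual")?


Prefix: mono-
As in: monolingual -> mono- + lingual
Meaning = one


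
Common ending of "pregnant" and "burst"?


Word 1: "pregnant"
Word 2: "burst"
Comparing from end:
  Pos -1: 't' == 't'
  Pos -2: 'n' != 's' (stop)
LCS = "t" (length 1)


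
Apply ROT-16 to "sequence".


Word: "sequence"
Shift: 16
Each letter → (letter + shift) mod 26:
  's' (18) + 16 = 8 → 'i'
  'e' (4) + 16 = 20 → 'u'
  'q' (16) + 16 = 6 → 'g'
  'u' (20) + 16 = 10 → 'k'
  'e' (4) + 16 = 20 → 'u'
  'n' (13) + 16 = 3 → 'd'
  'c' (2) + 16 = 18 → 's'
  'e' (4) + 16 = 20 → 'u'
Result = "iugkudsu"


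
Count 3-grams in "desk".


Word: "desk" (length 4)
Number of 3-grams = length - 3 + 1 = 4 - 3 + 1
= 2


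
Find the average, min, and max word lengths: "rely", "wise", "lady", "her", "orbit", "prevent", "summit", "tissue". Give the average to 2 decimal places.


Lengths: "rely"=4, "wise"=4, "lady"=4, "her"=3, "orbit"=5, "prevent"=7, "summit"=6, "tissue"=6
Sum = 39, Count = 8
Average = 39/8 = 4.88
= avg=4.88, min=3, max=7


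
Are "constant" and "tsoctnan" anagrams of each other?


Word 1: "constant" → sorted: acnnostt
Word 2: "tsoctnan" → sorted: acnnostt
Same letters? acnnostt == acnnostt
Anagram = Yes


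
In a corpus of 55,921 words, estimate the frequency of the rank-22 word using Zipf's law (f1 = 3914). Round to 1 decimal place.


Zipf's law: f(r) = f(1) / r
f(1) = 3914
f(22) = 3914 / 22
= 177.9 occurrences


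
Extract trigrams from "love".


Word: "love" (length 4)
Number of trigrams = 4 - 3 + 1 = 2
  Position 0: "lov"
  Position 1: "ove"
Trigrams = "lov", "ove"


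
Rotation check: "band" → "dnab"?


Word: "band", Candidate: "dnab"
Method: check if candidate is substring of word+word
"bandband" contains "dnab"? No
Is rotation = No


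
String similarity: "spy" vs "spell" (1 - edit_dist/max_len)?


Word 1: "spy" (length 3)
Word 2: "spell" (length 5)
One optimal edit sequence:
  1. keep 's'
  2. keep 'p'
  3. insert 'e'  (+1)
  4. insert 'l'  (+1)
  5. substitute 'y' -> 'l'  (+1)
Edit distance = 3
Max length = max(3, 5) = 5
Similarity = 1 - 3/5
= 0.4000


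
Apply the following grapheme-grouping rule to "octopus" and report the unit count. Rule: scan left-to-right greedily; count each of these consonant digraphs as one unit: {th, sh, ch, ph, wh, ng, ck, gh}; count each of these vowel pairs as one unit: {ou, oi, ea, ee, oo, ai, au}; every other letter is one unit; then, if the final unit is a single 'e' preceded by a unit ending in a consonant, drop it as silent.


Word: "octopus" (7 letters)
Left-to-right scan:
  1. 'o' (letter)
  2. 'c' (letter)
  3. 't' (letter)
  4. 'o' (letter)
  5. 'p' (letter)
  6. 'u' (letter)
  7. 's' (letter)
Units from scan: 7
Sound units = 7 units


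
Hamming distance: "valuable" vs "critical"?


Comparing character by character (same length = 8):
  Pos 0: 'v' vs 'c' !=
  Pos 1: 'a' vs 'r' !=
  Pos 2: 'l' vs 'i' !=
  Pos 3: 'u' vs 't' !=
  Pos 4: 'a' vs 'i' !=
  Pos 5: 'b' vs 'c' !=
  Pos 6: 'l' vs 'a' !=
  Pos 7: 'e' vs 'l' !=
Hamming distance = 8


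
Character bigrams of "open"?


Word: "open" (length 4)
Number of bigrams = 4 - 2 + 1 = 3
  Position 0: "op"
  Position 1: "pe"
  Position 2: "en"
Bigrams = "op", "pe", "en"


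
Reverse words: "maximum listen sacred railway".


Original: "maximum listen sacred railway"
Words (1..n): maximum | listen | sacred | railway
Reversed (n..1): railway | sacred | listen | maximum
Result = "railway sacred listen maximum"


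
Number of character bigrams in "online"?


Word: "online" (length 6)
Number of 2-grams = length - 2 + 1 = 6 - 2 + 1
= 5


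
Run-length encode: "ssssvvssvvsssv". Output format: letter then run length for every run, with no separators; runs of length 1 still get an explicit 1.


String: "ssssvvssvvsssv"
Scanning for consecutive runs:
  's' x 4
  'v' x 2
  's' x 2
  'v' x 2
  's' x 3
  'v' x 1
RLE = "s4v2s2v2s3v1"


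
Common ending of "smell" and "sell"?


Word 1: "smell"
Word 2: "sell"
Comparing from end:
  Pos -1: 'l' == 'l'
  Pos -2: 'l' == 'l'
  Pos -3: 'e' == 'e'
  Pos -4: 'm' != 's' (stop)
LCS = "ell" (length 3)


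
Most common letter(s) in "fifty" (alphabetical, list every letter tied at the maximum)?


Word: "fifty"
Letter counts:
  'f': 2
  'i': 1
  't': 1
  'y': 1
Maximum count = 2
Most frequent = 'f' (2 times each)


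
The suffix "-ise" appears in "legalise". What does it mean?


Suffix: -ise
Example: legalise = legal + -ise
Meaning = to make


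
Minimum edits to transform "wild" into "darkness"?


Word 1: "wild" (length 4)
Word 2: "darkness" (length 8)
One optimal edit sequence (insert/delete/substitute each cost 1):
  1. insert 'd'  (+1)
  2. insert 'a'  (+1)
  3. insert 'r'  (+1)
  4. insert 'k'  (+1)
  5. substitute 'w' -> 'n'  (+1)
  6. substitute 'i' -> 'e'  (+1)
  7. substitute 'l' -> 's'  (+1)
  8. substitute 'd' -> 's'  (+1)
Total edit operations: 8
Edit distance = 8


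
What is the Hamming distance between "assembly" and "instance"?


Comparing character by character (same length = 8):
  Pos 0: 'a' vs 'i' !=
  Pos 1: 's' vs 'n' !=
  Pos 2: 's' vs 's' =
  Pos 3: 'e' vs 't' !=
  Pos 4: 'm' vs 'a' !=
  Pos 5: 'b' vs 'n' !=
  Pos 6: 'l' vs 'c' !=
  Pos 7: 'y' vs 'e' !=
Hamming distance = 7


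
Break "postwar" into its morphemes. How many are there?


Word: "postwar"
Morphemes: post- + war
Each morpheme carries meaning
= 2 morphemes


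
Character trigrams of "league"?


Word: "league" (length 6)
Number of trigrams = 6 - 3 + 1 = 4
  Position 0: "lea"
  Position 1: "eag"
  Position 2: "agu"
  Position 3: "gue"
Trigrams = "lea", "eag", "agu", "gue"


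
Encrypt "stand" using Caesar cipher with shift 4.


Word: "stand"
Shift: 4
Each letter → (letter + shift) mod 26:
  's' (18) + 4 = 22 → 'w'
  't' (19) + 4 = 23 → 'x'
  'a' (0) + 4 = 4 → 'e'
  'n' (13) + 4 = 17 → 'r'
  'd' (3) + 4 = 7 → 'h'
Result = "wxerh"


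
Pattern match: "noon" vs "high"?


Pattern of "noon": [0, 1, 1, 0]
Pattern of "high": [0, 1, 2, 0]
Patterns do not match
Same pattern = No


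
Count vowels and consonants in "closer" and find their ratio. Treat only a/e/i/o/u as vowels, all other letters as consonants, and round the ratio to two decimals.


Word: "closer"
Vowels (a,e,i,o,u): 2
Consonants: 4
Ratio = 2/4
= 0.50


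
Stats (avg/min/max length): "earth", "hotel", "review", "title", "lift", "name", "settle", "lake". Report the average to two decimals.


Lengths: "earth"=5, "hotel"=5, "review"=6, "title"=5, "lift"=4, "name"=4, "settle"=6, "lake"=4
Sum = 39, Count = 8
Average = 39/8 = 4.88
= avg=4.88, min=4, max=6


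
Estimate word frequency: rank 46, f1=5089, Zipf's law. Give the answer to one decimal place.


Zipf's law: f(r) = f(1) / r
f(1) = 5089
f(46) = 5089 / 46
= 110.6 occurrences


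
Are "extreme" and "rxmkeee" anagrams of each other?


Word 1: "extreme" → sorted: eeemrtx
Word 2: "rxmkeee" → sorted: eeekmrx
Same letters? eeemrtx != eeekmrx
Anagram = No


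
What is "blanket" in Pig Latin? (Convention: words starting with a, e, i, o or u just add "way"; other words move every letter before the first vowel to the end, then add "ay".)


Word: "blanket"
Starts with consonant(s) → move to end, add 'ay'
Consonant cluster: "bl"
Pig Latin = "anketblay"


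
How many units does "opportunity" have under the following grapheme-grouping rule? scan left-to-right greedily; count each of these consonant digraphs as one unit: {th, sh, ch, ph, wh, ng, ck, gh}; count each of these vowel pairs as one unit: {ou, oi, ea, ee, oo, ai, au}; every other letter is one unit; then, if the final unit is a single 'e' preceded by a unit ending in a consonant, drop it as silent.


Word: "opportunity" (11 letters)
Left-to-right scan:
  (1) 'o' (letter)
  (2) 'p' (letter)
  (3) 'p' (letter)
  (4) 'o' (letter)
  (5) 'r' (letter)
  (6) 't' (letter)
  (7) 'u' (letter)
  (8) 'n' (letter)
  (9) 'i' (letter)
  (10) 't' (letter)
  (11) 'y' (letter)
Units from scan: 11
Sound units = 11 units


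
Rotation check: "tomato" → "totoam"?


Word: "tomato", Candidate: "totoam"
Method: check if candidate is substring of word+word
"tomatotomato" contains "totoam"? No
Is rotation = No


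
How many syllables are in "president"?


Word: "president"
Syllable breakdown: pres / i / dent
Counting: 3 parts
= 3 syllables


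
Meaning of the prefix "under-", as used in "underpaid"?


Prefix: under-
Example: underpaid (under- + paid)
Meaning = insufficient


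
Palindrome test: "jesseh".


Word: "jesseh"
Reversed: "hessej"
Forward == Backward? jesseh != hessej
Palindrome = No


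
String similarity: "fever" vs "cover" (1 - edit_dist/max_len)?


Word 1: "fever" (length 5)
Word 2: "cover" (length 5)
One optimal edit sequence:
  1. substitute 'f' -> 'c'  (+1)
  2. substitute 'e' -> 'o'  (+1)
  3. keep 'v'
  4. keep 'e'
  5. keep 'r'
Edit distance = 2
Max length = max(5, 5) = 5
Similarity = 1 - 2/5
= 0.6000


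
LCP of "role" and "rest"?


Word 1: "role"
Word 2: "rest"
Comparing from start:
  Pos 0: 'r' == 'r'
  Pos 1: 'o' != 'e' (stop)
LCP = "r" (length 1)


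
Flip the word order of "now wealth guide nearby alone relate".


Original: "now wealth guide nearby alone relate"
Words (1..n): now | wealth | guide | nearby | alone | relate
Reversed (n..1): relate | alone | nearby | guide | wealth | now
Result = "relate alone nearby guide wealth now"


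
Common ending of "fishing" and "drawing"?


Word 1: "fishing"
Word 2: "drawing"
Comparing from end:
  Pos -1: 'g' == 'g'
  Pos -2: 'n' == 'n'
  Pos -3: 'i' == 'i'
  Pos -4: 'h' != 'w' (stop)
LCS = "ing" (length 3)


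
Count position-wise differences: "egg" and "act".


Comparing character by character (same length = 3):
  Pos 0: 'e' vs 'a' !=
  Pos 1: 'g' vs 'c' !=
  Pos 2: 'g' vs 't' !=
Hamming distance = 3


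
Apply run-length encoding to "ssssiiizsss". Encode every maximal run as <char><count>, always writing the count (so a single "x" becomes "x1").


String: "ssssiiizsss"
Scanning for consecutive runs:
  's' x 4
  'i' x 3
  'z' x 1
  's' x 3
RLE = "s4i3z1s3"


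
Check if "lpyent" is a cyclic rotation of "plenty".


Word: "plenty", Candidate: "lpyent"
Method: check if candidate is substring of word+word
"plentyplenty" contains "lpyent"? No
Is rotation = No


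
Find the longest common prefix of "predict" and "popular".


Word 1: "predict"
Word 2: "popular"
Comparing from start:
  Pos 0: 'p' == 'p'
  Pos 1: 'r' != 'o' (stop)
LCP = "p" (length 1)


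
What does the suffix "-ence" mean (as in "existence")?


Suffix: -ence
As in: existence -> exist + -ence
Meaning = state of


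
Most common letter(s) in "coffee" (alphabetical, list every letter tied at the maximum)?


Word: "coffee"
Letter counts:
  'c': 1
  'e': 2
  'f': 2
  'o': 1
Maximum count = 2
Most frequent = 'e', 'f' (2 times each)


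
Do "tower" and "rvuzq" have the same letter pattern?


Pattern of "tower": [0, 1, 2, 3, 4]
Pattern of "rvuzq": [0, 1, 2, 3, 4]
Patterns match
Same pattern = Yes


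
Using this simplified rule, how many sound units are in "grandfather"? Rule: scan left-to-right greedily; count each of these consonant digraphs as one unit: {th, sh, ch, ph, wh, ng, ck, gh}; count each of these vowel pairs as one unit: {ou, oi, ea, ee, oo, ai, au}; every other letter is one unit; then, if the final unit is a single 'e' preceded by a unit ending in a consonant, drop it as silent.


Word: "grandfather" (11 letters)
Left-to-right scan:
  1. 'g' (letter)
  2. 'r' (letter)
  3. 'a' (letter)
  4. 'n' (letter)
  5. 'd' (letter)
  6. 'f' (letter)
  7. 'a' (letter)
  8. 'th' (digraph)
  9. 'e' (letter)
  10. 'r' (letter)
Units from scan: 10
Sound units = 10 units


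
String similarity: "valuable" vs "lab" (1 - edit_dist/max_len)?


Word 1: "valuable" (length 8)
Word 2: "lab" (length 3)
One optimal edit sequence:
  1. delete 'v'  (+1)
  2. delete 'a'  (+1)
  3. keep 'l'
  4. delete 'u'  (+1)
  5. keep 'a'
  6. keep 'b'
  7. delete 'l'  (+1)
  8. delete 'e'  (+1)
Edit distance = 5
Max length = max(8, 3) = 8
Similarity = 1 - 5/8
= 0.3750


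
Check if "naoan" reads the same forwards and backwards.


Word: "naoan"
Reversed: "naoan"
Forward == Backward? naoan == naoan
Palindrome = Yes


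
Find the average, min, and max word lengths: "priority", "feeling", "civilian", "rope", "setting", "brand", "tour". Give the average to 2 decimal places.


Lengths: "priority"=8, "feeling"=7, "civilian"=8, "rope"=4, "setting"=7, "brand"=5, "tour"=4
Sum = 43, Count = 7
Average = 43/7 = 6.14
= avg=6.14, min=4, max=8


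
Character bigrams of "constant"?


Word: "constant" (length 8)
Number of bigrams = 8 - 2 + 1 = 7
  Position 0: "co"
  Position 1: "on"
  Position 2: "ns"
  Position 3: "st"
  Position 4: "ta"
  Position 5: "an"
  Position 6: "nt"
Bigrams = "co", "on", "ns", "st", "ta", "an", "nt"


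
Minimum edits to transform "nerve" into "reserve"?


Word 1: "nerve" (length 5)
Word 2: "reserve" (length 7)
One optimal edit sequence (insert/delete/substitute each cost 1):
  1. insert 'r'  (+1)
  2. insert 'e'  (+1)
  3. substitute 'n' -> 's'  (+1)
  4. keep 'e'
  5. keep 'r'
  6. keep 'v'
  7. keep 'e'
Total edit operations: 3
Edit distance = 3


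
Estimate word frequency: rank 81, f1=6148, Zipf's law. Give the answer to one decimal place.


Zipf's law: f(r) = f(1) / r
f(1) = 6148
f(81) = 6148 / 81
= 75.9 occurrences


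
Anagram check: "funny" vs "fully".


Word 1: "funny" → sorted: fnnuy
Word 2: "fully" → sorted: flluy
Same letters? fnnuy != flluy
Anagram = No


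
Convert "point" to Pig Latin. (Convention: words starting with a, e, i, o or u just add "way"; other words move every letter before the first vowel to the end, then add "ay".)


Word: "point"
Starts with consonant(s) → move to end, add 'ay'
Consonant cluster: "p"
Pig Latin = "ointpay"


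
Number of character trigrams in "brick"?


Word: "brick" (length 5)
Number of 3-grams = length - 3 + 1 = 5 - 3 + 1
= 3


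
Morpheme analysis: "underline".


Word: "underline"
Morphemes: under- + line
Each morpheme carries meaning
= 2 morphemes


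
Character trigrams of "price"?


Word: "price" (length 5)
Number of trigrams = 5 - 3 + 1 = 3
  Position 0: "pri"
  Position 1: "ric"
  Position 2: "ice"
Trigrams = "pri", "ric", "ice"


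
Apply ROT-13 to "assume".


Word: "assume"
Shift: 13
Each letter → (letter + shift) mod 26:
  'a' (0) + 13 = 13 → 'n'
  's' (18) + 13 = 5 → 'f'
  's' (18) + 13 = 5 → 'f'
  'u' (20) + 13 = 7 → 'h'
  'm' (12) + 13 = 25 → 'z'
  'e' (4) + 13 = 17 → 'r'
Result = "nffhzr"


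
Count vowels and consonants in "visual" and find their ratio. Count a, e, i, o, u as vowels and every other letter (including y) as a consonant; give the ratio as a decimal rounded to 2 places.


Word: "visual"
Vowels (a,e,i,o,u): 3
Consonants: 3
Ratio = 3/3
= 1.00


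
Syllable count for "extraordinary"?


Word: "extraordinary"
Syllable breakdown: ex · traor · di · nar · y
Counting: 5 parts
= 5 syllables


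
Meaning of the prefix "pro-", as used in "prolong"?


Prefix: pro-
As in: prolong -> pro- + long
Meaning = forward / in favor of


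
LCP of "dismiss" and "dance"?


Word 1: "dismiss"
Word 2: "dance"
Comparing from start:
  Pos 0: 'd' == 'd'
  Pos 1: 'i' != 'a' (stop)
LCP = "d" (length 1)


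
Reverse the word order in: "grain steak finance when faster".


Original: "grain steak finance when faster"
Words (1..n): grain | steak | finance | when | faster
Reversed (n..1): faster | when | finance | steak | grain
Result = "faster when finance steak grain"


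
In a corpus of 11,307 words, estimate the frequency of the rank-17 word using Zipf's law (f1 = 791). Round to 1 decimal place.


Zipf's law: f(r) = f(1) / r
f(1) = 791
f(17) = 791 / 17
= 46.5 occurrences


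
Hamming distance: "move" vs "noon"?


Comparing character by character (same length = 4):
  Pos 0: 'm' vs 'n' !=
  Pos 1: 'o' vs 'o' =
  Pos 2: 'v' vs 'o' !=
  Pos 3: 'e' vs 'n' !=
Hamming distance = 3


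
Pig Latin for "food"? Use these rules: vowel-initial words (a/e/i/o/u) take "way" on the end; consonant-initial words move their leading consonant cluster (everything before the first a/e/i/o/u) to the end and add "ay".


Word: "food"
Starts with consonant(s) → move to end, add 'ay'
Consonant cluster: "f"
Pig Latin = "oodfay"


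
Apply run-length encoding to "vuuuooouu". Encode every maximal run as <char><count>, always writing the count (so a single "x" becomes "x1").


String: "vuuuooouu"
Scanning for consecutive runs:
  'v' x 1
  'u' x 3
  'o' x 3
  'u' x 2
RLE = "v1u3o3u2"


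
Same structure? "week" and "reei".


Pattern of "week": [0, 1, 1, 2]
Pattern of "reei": [0, 1, 1, 2]
Patterns match
Same pattern = Yes


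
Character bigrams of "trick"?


Word: "trick" (length 5)
Number of bigrams = 5 - 2 + 1 = 4
  Position 0: "tr"
  Position 1: "ri"
  Position 2: "ic"
  Position 3: "ck"
Bigrams = "tr", "ri", "ic", "ck"


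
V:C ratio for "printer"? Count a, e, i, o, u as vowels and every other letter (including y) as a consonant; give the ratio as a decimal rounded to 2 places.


Word: "printer"
Vowels (a,e,i,o,u): 2
Consonants: 5
Ratio = 2/5
= 0.40


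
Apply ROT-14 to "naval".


Word: "naval"
Shift: 14
Each letter → (letter + shift) mod 26:
  'n' (13) + 14 = 1 → 'b'
  'a' (0) + 14 = 14 → 'o'
  'v' (21) + 14 = 9 → 'j'
  'a' (0) + 14 = 14 → 'o'
  'l' (11) + 14 = 25 → 'z'
Result = "bojoz"


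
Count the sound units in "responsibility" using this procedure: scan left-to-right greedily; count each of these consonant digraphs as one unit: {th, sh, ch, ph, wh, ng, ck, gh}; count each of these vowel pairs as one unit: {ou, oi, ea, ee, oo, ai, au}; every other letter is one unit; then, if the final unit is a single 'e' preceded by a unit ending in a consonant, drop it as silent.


Word: "responsibility" (14 letters)
Left-to-right scan:
  (1) 'r' (letter)
  (2) 'e' (letter)
  (3) 's' (letter)
  (4) 'p' (letter)
  (5) 'o' (letter)
  (6) 'n' (letter)
  (7) 's' (letter)
  (8) 'i' (letter)
  (9) 'b' (letter)
  (10) 'i' (letter)
  (11) 'l' (letter)
  (12) 'i' (letter)
  (13) 't' (letter)
  (14) 'y' (letter)
Units from scan: 14
Sound units = 14 units


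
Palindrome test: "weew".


Word: "weew"
Reversed: "weew"
Forward == Backward? weew == weew
Palindrome = Yes


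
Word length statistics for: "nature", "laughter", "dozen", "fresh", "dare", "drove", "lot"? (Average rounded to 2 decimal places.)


Lengths: "nature"=6, "laughter"=8, "dozen"=5, "fresh"=5, "dare"=4, "drove"=5, "lot"=3
Sum = 36, Count = 7
Average = 36/7 = 5.14
= avg=5.14, min=3, max=8


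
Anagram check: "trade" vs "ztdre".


Word 1: "trade" → sorted: adert
Word 2: "ztdre" → sorted: dertz
Same letters? adert != dertz
Anagram = No


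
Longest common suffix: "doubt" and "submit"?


Word 1: "doubt"
Word 2: "submit"
Comparing from end:
  Pos -1: 't' == 't'
  Pos -2: 'b' != 'i' (stop)
LCS = "t" (length 1)


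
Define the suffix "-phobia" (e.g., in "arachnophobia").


Suffix: -phobia
Example: arachnophobia (arachno- + -phobia)
Meaning = fear of


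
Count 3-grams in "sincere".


Word: "sincere" (length 7)
Number of 3-grams = length - 3 + 1 = 7 - 3 + 1
= 5


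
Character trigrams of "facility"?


Word: "facility" (length 8)
Number of trigrams = 8 - 3 + 1 = 6
  Position 0: "fac"
  Position 1: "aci"
  Position 2: "cil"
  Position 3: "ili"
  Position 4: "lit"
  Position 5: "ity"
Trigrams = "fac", "aci", "cil", "ili", "lit", "ity"


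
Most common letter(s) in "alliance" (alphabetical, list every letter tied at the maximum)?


Word: "alliance"
Letter counts:
  'a': 2
  'c': 1
  'e': 1
  'i': 1
  'l': 2
  'n': 1
Maximum count = 2
Most frequent = 'a', 'l' (2 times each)


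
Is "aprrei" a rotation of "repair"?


Word: "repair", Candidate: "aprrei"
Method: check if candidate is substring of word+word
"repairrepair" contains "aprrei"? No
Is rotation = No


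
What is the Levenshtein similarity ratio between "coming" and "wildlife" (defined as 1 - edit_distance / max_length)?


Word 1: "coming" (length 6)
Word 2: "wildlife" (length 8)
One optimal edit sequence:
  1. insert 'w'  (+1)
  2. insert 'i'  (+1)
  3. substitute 'c' -> 'l'  (+1)
  4. substitute 'o' -> 'd'  (+1)
  5. substitute 'm' -> 'l'  (+1)
  6. keep 'i'
  7. substitute 'n' -> 'f'  (+1)
  8. substitute 'g' -> 'e'  (+1)
Edit distance = 7
Max length = max(6, 8) = 8
Similarity = 1 - 7/8
= 0.1250


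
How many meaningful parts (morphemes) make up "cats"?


Word: "cats"
Morphemes: cat | -s
Each morpheme carries meaning
= 2 morphemes


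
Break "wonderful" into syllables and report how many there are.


Word: "wonderful"
Syllable breakdown: won · der · ful
Counting: 3 parts
= 3 syllables


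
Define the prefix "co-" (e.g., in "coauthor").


Prefix: co-
Example: coauthor (co- + author)
Meaning = together


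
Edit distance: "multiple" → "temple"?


Word 1: "multiple" (length 8)
Word 2: "temple" (length 6)
One optimal edit sequence (insert/delete/substitute each cost 1):
  1. delete 'm'  (+1)
  2. delete 'u'  (+1)
  3. substitute 'l' -> 't'  (+1)
  4. substitute 't' -> 'e'  (+1)
  5. substitute 'i' -> 'm'  (+1)
  6. keep 'p'
  7. keep 'l'
  8. keep 'e'
Total edit operations: 5
Edit distance = 5


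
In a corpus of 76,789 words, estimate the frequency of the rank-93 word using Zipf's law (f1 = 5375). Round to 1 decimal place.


Zipf's law: f(r) = f(1) / r
f(1) = 5375
f(93) = 5375 / 93
= 57.8 occurrences


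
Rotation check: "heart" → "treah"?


Word: "heart", Candidate: "treah"
Method: check if candidate is substring of word+word
"heartheart" contains "treah"? No
Is rotation = No


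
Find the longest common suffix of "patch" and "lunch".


Word 1: "patch"
Word 2: "lunch"
Comparing from end:
  Pos -1: 'h' == 'h'
  Pos -2: 'c' == 'c'
  Pos -3: 't' != 'n' (stop)
LCS = "ch" (length 2)


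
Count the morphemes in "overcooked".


Word: "overcooked"
Morphemes: over- / cook / -ed
Each morpheme carries meaning
= 3 morphemes


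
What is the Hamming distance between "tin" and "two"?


Comparing character by character (same length = 3):
  Pos 0: 't' vs 't' =
  Pos 1: 'i' vs 'w' !=
  Pos 2: 'n' vs 'o' !=
Hamming distance = 2


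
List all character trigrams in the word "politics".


Word: "politics" (length 8)
Number of trigrams = 8 - 3 + 1 = 6
  Position 0: "pol"
  Position 1: "oli"
  Position 2: "lit"
  Position 3: "iti"
  Position 4: "tic"
  Position 5: "ics"
Trigrams = "pol", "oli", "lit", "iti", "tic", "ics"


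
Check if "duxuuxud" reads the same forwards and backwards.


Word: "duxuuxud"
Reversed: "duxuuxud"
Forward == Backward? duxuuxud == duxuuxud
Palindrome = Yes


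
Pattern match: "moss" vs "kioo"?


Pattern of "moss": [0, 1, 2, 2]
Pattern of "kioo": [0, 1, 2, 2]
Patterns match
Same pattern = Yes


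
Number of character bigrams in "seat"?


Word: "seat" (length 4)
Number of 2-grams = length - 2 + 1 = 4 - 2 + 1
= 3


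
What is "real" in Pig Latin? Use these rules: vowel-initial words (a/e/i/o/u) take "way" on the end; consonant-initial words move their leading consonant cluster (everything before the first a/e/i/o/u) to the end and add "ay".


Word: "real"
Starts with consonant(s) → move to end, add 'ay'
Consonant cluster: "r"
Pig Latin = "ealray"


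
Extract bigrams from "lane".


Word: "lane" (length 4)
Number of bigrams = 4 - 2 + 1 = 3
  Position 0: "la"
  Position 1: "an"
  Position 2: "ne"
Bigrams = "la", "an", "ne"


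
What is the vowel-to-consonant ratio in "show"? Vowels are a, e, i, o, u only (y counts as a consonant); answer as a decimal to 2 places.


Word: "show"
Vowels (a,e,i,o,u): 1
Consonants: 3
Ratio = 1/3
= 0.33


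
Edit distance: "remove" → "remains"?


Word 1: "remove" (length 6)
Word 2: "remains" (length 7)
One optimal edit sequence (insert/delete/substitute each cost 1):
  1. keep 'r'
  2. keep 'e'
  3. keep 'm'
  4. insert 'a'  (+1)
  5. substitute 'o' -> 'i'  (+1)
  6. substitute 'v' -> 'n'  (+1)
  7. substitute 'e' -> 's'  (+1)
Total edit operations: 4
Edit distance = 4


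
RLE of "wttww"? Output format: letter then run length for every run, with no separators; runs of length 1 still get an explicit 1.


String: "wttww"
Scanning for consecutive runs:
  'w' x 1
  't' x 2
  'w' x 2
RLE = "w1t2w2"


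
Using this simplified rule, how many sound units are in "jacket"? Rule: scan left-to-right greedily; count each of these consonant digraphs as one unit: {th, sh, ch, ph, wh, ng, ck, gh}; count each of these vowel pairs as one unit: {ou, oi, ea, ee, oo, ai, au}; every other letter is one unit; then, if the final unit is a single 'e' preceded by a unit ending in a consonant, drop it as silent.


Word: "jacket" (6 letters)
Left-to-right scan:
  1. 'j' (letter)
  2. 'a' (letter)
  3. 'ck' (digraph)
  4. 'e' (letter)
  5. 't' (letter)
Units from scan: 5
Sound units = 5 units


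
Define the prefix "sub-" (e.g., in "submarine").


Prefix: sub-
As in: submarine -> sub- + marine
Meaning = under / below


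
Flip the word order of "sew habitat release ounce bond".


Original: "sew habitat release ounce bond"
Words (1..n): sew | habitat | release | ounce | bond
Reversed (n..1): bond | ounce | release | habitat | sew
Result = "bond ounce release habitat sew"


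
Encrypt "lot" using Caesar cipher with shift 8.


Word: "lot"
Shift: 8
Each letter → (letter + shift) mod 26:
  'l' (11) + 8 = 19 → 't'
  'o' (14) + 8 = 22 → 'w'
  't' (19) + 8 = 1 → 'b'
Result = "twb"


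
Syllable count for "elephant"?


Word: "elephant"
Syllable breakdown: el-e-phant
Counting: 3 parts
= 3 syllables


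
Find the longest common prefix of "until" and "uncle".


Word 1: "until"
Word 2: "uncle"
Comparing from start:
  Pos 0: 'u' == 'u'
  Pos 1: 'n' == 'n'
  Pos 2: 't' != 'c' (stop)
LCP = "un" (length 2)


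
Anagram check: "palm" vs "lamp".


Word 1: "palm" → sorted: almp
Word 2: "lamp" → sorted: almp
Same letters? almp == almp
Anagram = Yes


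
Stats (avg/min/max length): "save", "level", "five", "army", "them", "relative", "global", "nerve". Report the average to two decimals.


Lengths: "save"=4, "level"=5, "five"=4, "army"=4, "them"=4, "relative"=8, "global"=6, "nerve"=5
Sum = 40, Count = 8
Average = 40/8 = 5.00
= avg=5.00, min=4, max=8


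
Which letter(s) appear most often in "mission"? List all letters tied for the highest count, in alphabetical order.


Word: "mission"
Letter counts:
  'i': 2
  'm': 1
  'n': 1
  'o': 1
  's': 2
Maximum count = 2
Most frequent = 'i', 's' (2 times each)


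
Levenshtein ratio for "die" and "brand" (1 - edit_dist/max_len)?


Word 1: "die" (length 3)
Word 2: "brand" (length 5)
One optimal edit sequence:
  1. insert 'b'  (+1)
  2. insert 'r'  (+1)
  3. substitute 'd' -> 'a'  (+1)
  4. substitute 'i' -> 'n'  (+1)
  5. substitute 'e' -> 'd'  (+1)
Edit distance = 5
Max length = max(3, 5) = 5
Similarity = 1 - 5/5
= 0.0000


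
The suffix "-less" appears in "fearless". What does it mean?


Suffix: -less
As in: fearless -> fear + -less
Meaning = without


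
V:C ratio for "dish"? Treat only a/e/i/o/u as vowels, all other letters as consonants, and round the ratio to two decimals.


Word: "dish"
Vowels (a,e,i,o,u): 1
Consonants: 3
Ratio = 1/3
= 0.33


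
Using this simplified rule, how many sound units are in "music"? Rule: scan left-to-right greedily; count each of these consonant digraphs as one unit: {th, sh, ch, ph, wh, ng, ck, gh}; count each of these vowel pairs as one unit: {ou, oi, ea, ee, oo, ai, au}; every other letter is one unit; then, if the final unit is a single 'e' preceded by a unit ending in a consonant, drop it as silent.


Word: "music" (5 letters)
Left-to-right scan:
  1. 'm' (letter)
  2. 'u' (letter)
  3. 's' (letter)
  4. 'i' (letter)
  5. 'c' (letter)
Units from scan: 5
Sound units = 5 units


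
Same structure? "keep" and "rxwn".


Pattern of "keep": [0, 1, 1, 2]
Pattern of "rxwn": [0, 1, 2, 3]
Patterns do not match
Same pattern = No


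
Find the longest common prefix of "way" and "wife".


Word 1: "way"
Word 2: "wife"
Comparing from start:
  Pos 0: 'w' == 'w'
  Pos 1: 'a' != 'i' (stop)
LCP = "w" (length 1)


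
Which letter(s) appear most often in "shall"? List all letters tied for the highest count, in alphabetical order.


Word: "shall"
Letter counts:
  'a': 1
  'h': 1
  'l': 2
  's': 1
Maximum count = 2
Most frequent = 'l' (2 times each)


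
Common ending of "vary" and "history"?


Word 1: "vary"
Word 2: "history"
Comparing from end:
  Pos -1: 'y' == 'y'
  Pos -2: 'r' == 'r'
  Pos -3: 'a' != 'o' (stop)
LCS = "ry" (length 2)


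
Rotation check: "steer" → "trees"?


Word: "steer", Candidate: "trees"
Method: check if candidate is substring of word+word
"steersteer" contains "trees"? No
Is rotation = No


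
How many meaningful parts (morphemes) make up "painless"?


Word: "painless"
Morphemes: pain | -less
Each morpheme carries meaning
= 2 morphemes


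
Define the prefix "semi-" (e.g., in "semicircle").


Prefix: semi-
As in: semicircle -> semi- + circle
Meaning = half


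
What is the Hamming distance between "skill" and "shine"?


Comparing character by character (same length = 5):
  Pos 0: 's' vs 's' =
  Pos 1: 'k' vs 'h' !=
  Pos 2: 'i' vs 'i' =
  Pos 3: 'l' vs 'n' !=
  Pos 4: 'l' vs 'e' !=
Hamming distance = 3


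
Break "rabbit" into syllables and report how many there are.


Word: "rabbit"
Syllable breakdown: rab | bit
Counting: 2 parts
= 2 syllables


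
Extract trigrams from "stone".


Word: "stone" (length 5)
Number of trigrams = 5 - 3 + 1 = 3
  Position 0: "sto"
  Position 1: "ton"
  Position 2: "one"
Trigrams = "sto", "ton", "one"


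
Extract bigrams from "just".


Word: "just" (length 4)
Number of bigrams = 4 - 2 + 1 = 3
  Position 0: "ju"
  Position 1: "us"
  Position 2: "st"
Bigrams = "ju", "us", "st"


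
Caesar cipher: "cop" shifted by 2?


Word: "cop"
Shift: 2
Each letter → (letter + shift) mod 26:
  'c' (2) + 2 = 4 → 'e'
  'o' (14) + 2 = 16 → 'q'
  'p' (15) + 2 = 17 → 'r'
Result = "eqr"


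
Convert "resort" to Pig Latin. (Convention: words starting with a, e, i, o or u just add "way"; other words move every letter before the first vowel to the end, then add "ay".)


Word: "resort"
Starts with consonant(s) → move to end, add 'ay'
Consonant cluster: "r"
Pig Latin = "esortray"


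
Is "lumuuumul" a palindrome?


Word: "lumuuumul"
Reversed: "lumuuumul"
Forward == Backward? lumuuumul == lumuuumul
Palindrome = Yes


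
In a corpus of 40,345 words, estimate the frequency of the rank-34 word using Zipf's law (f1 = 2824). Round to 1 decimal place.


Zipf's law: f(r) = f(1) / r
f(1) = 2824
f(34) = 2824 / 34
= 83.1 occurrences


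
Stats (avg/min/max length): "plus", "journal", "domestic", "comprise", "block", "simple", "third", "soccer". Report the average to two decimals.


Lengths: "plus"=4, "journal"=7, "domestic"=8, "comprise"=8, "block"=5, "simple"=6, "third"=5, "soccer"=6
Sum = 49, Count = 8
Average = 49/8 = 6.13
= avg=6.13, min=4, max=8


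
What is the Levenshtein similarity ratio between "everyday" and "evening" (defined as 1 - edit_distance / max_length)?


Word 1: "everyday" (length 8)
Word 2: "evening" (length 7)
One optimal edit sequence:
  1. keep 'e'
  2. keep 'v'
  3. keep 'e'
  4. delete 'r'  (+1)
  5. substitute 'y' -> 'n'  (+1)
  6. substitute 'd' -> 'i'  (+1)
  7. substitute 'a' -> 'n'  (+1)
  8. substitute 'y' -> 'g'  (+1)
Edit distance = 5
Max length = max(8, 7) = 8
Similarity = 1 - 5/8
= 0.3750


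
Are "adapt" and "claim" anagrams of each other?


Word 1: "adapt" → sorted: aadpt
Word 2: "claim" → sorted: acilm
Same letters? aadpt != acilm
Anagram = No


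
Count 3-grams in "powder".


Word: "powder" (length 6)
Number of 3-grams = length - 3 + 1 = 6 - 3 + 1
= 4


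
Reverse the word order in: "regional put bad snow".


Original: "regional put bad snow"
Words (1..n): regional | put | bad | snow
Reversed (n..1): snow | bad | put | regional
Result = "snow bad put regional"


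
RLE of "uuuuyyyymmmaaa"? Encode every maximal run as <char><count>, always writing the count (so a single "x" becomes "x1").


String: "uuuuyyyymmmaaa"
Scanning for consecutive runs:
  'u' x 4
  'y' x 4
  'm' x 3
  'a' x 3
RLE = "u4y4m3a3"


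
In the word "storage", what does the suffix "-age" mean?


Suffix: -age
Example: storage = store + -age, with a spelling change
Meaning = result / collection


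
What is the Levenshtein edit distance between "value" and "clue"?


Word 1: "value" (length 5)
Word 2: "clue" (length 4)
One optimal edit sequence (insert/delete/substitute each cost 1):
  1. delete 'v'  (+1)
  2. substitute 'a' -> 'c'  (+1)
  3. keep 'l'
  4. keep 'u'
  5. keep 'e'
Total edit operations: 2
Edit distance = 2


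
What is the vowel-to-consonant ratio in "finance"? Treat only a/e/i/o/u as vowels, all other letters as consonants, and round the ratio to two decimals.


Word: "finance"
Vowels (a,e,i,o,u): 3
Consonants: 4
Ratio = 3/4
= 0.75


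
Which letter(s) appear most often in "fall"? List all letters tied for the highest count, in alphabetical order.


Word: "fall"
Letter counts:
  'a': 1
  'f': 1
  'l': 2
Maximum count = 2
Most frequent = 'l' (2 times each)


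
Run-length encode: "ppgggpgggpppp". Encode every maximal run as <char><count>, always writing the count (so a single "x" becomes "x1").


String: "ppgggpgggpppp"
Scanning for consecutive runs:
  'p' x 2
  'g' x 3
  'p' x 1
  'g' x 3
  'p' x 4
RLE = "p2g3p1g3p4"


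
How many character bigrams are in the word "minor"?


Word: "minor" (length 5)
Number of 2-grams = length - 2 + 1 = 5 - 2 + 1
= 4


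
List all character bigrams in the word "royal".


Word: "royal" (length 5)
Number of bigrams = 5 - 2 + 1 = 4
  Position 0: "ro"
  Position 1: "oy"
  Position 2: "ya"
  Position 3: "al"
Bigrams = "ro", "oy", "ya", "al"


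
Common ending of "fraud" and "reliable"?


Word 1: "fraud"
Word 2: "reliable"
Comparing from end:
  Pos -1: 'd' != 'e' (stop)
LCS = "" (length 0)


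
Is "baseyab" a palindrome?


Word: "baseyab"
Reversed: "bayesab"
Forward == Backward? baseyab != bayesab
Palindrome = No


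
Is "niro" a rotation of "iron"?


Word: "iron", Candidate: "niro"
Method: check if candidate is substring of word+word
"ironiron" contains "niro"? Yes
Is rotation = Yes


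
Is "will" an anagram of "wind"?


Word 1: "wind" → sorted: dinw
Word 2: "will" → sorted: illw
Same letters? dinw != illw
Anagram = No


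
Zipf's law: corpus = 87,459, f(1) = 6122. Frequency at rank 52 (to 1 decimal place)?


Zipf's law: f(r) = f(1) / r
f(1) = 6122
f(52) = 6122 / 52
= 117.7 occurrences


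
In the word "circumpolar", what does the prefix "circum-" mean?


Prefix: circum-
As in: circumpolar -> circum- + polar
Meaning = around


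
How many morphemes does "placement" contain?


Word: "placement"
Morphemes: place + -ment
Each morpheme carries meaning
= 2 morphemes


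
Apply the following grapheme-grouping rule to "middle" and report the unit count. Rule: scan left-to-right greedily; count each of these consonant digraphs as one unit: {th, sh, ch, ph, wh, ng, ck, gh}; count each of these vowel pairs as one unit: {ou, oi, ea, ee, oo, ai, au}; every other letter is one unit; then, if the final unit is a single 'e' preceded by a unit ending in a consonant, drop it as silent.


Word: "middle" (6 letters)
Left-to-right scan:
  [1] 'm' (letter)
  [2] 'i' (letter)
  [3] 'd' (letter)
  [4] 'd' (letter)
  [5] 'l' (letter)
  [6] 'e' (letter)
Units from scan: 6
Final unit is 'e' after a consonant -> drop as silent (-1)
Sound units = 5 units


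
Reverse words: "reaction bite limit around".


Original: "reaction bite limit around"
Words (1..n): reaction | bite | limit | around
Reversed (n..1): around | limit | bite | reaction
Result = "around limit bite reaction"


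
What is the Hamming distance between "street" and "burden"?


Comparing character by character (same length = 6):
  Pos 0: 's' vs 'b' !=
  Pos 1: 't' vs 'u' !=
  Pos 2: 'r' vs 'r' =
  Pos 3: 'e' vs 'd' !=
  Pos 4: 'e' vs 'e' =
  Pos 5: 't' vs 'n' !=
Hamming distance = 4


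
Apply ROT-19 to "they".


Word: "they"
Shift: 19
Each letter → (letter + shift) mod 26:
  't' (19) + 19 = 12 → 'm'
  'h' (7) + 19 = 0 → 'a'
  'e' (4) + 19 = 23 → 'x'
  'y' (24) + 19 = 17 → 'r'
Result = "maxr"
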